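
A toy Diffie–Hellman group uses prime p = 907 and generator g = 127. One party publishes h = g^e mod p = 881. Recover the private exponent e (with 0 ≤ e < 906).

Baby-step giant-step with m = ceil(sqrt(906)) = 31.
Baby table (127^j mod 907 for j=0..30):
  0:1  1:127  2:710  3:377  4:715  5:105  6:637  7:176
  8:584  9:701  10:141  11:674  12:340  13:551  14:138  15:293
  16:24  17:327  18:714  19:885  20:834  21:706  22:776  23:596
  24:411  25:498  26:663  27:757  28:904  29:526  30:591
Giant step factor: 127^(-31) ≡ 660 (mod 907).
Scan 881·660^i mod 907 for i = 0, 1, …:
  i=0: 881   i=1: 73   i=2: 109   i=3: 287
  i=4: 764   i=5: 855   i=6: 146   i=7: 218
  i=8: 574   i=9: 621     …   i=15: 699
  i=16: 584
Match at i=16, j=8: e = 16·31 + 8 = 504.

504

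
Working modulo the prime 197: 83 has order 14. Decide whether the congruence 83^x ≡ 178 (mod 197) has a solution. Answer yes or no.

yes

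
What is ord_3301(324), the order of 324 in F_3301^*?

The order of 324 must divide p − 1 = 3300 = 2^2 · 3 · 5^2 · 11.
Divisors: 1, 2, 3, 4, 5, 6, 10, 11, 12, 15, 20, 22, 25, 30, 33, 44, 50, 55, 60, 66, 75, 100, 110, 132, 150, 165, 220, 275, 300, 330, 550, 660, 825, 1100, 1650, 3300.
Check each in increasing order: 324^1 ≡ 324;  324^2 ≡ 2645;  324^3 ≡ 2021;  324^4 ≡ 1206;  324^5 ≡ 1226;  324^6 ≡ 1104;  324^10 ≡ 1121;  324^11 ≡ 94;  324^12 ≡ 747;  324^15 ≡ 1130;  324^20 ≡ 2261;  324^22 ≡ 2234;  324^25 ≡ 2447;  324^30 ≡ 2714;  324^33 ≡ 2033;  324^44 ≡ 2945;  324^50 ≡ 3096;  324^55 ≡ 2847;  324^60 ≡ 1265;  324^66 ≡ 237;  324^75 ≡ 117;  324^100 ≡ 2413;  324^110 ≡ 1454;  324^132 ≡ 52;  324^150 ≡ 485;  324^165 ≡ 84;  324^220 ≡ 1476;  324^275 ≡ 3300;  324^300 ≡ 854;  324^330 ≡ 454;  324^550 ≡ 1.
Smallest exponent giving 1 is 550.

550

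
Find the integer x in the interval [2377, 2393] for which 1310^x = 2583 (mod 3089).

2389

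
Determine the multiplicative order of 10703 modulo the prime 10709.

5354

The order of 10703 must divide p − 1 = 10708 = 2^2 · 2677.
Divisors: 1, 2, 4, 2677, 5354, 10708.
Check each in increasing order: 10703^1 ≡ 10703;  10703^2 ≡ 36;  10703^4 ≡ 1296;  10703^2677 ≡ 10708;  10703^5354 ≡ 1.
Smallest exponent giving 1 is 5354.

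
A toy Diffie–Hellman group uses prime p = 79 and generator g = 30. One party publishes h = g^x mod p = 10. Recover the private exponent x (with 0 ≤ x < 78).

72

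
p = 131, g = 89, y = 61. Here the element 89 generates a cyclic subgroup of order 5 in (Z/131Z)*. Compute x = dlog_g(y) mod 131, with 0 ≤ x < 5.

2

Successive powers of 89 modulo 131:
  89^0=1  89^1=89  89^2=61
So 89^2 ≡ 61 (mod 131), giving x = 2.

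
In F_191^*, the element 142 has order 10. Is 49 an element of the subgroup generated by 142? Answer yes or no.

⟨142⟩ has order 10; its elements mod 191 are {1, 7, 39, 49, 82, 109, 142, 152, 184, 190}.
49 is in this set.

yes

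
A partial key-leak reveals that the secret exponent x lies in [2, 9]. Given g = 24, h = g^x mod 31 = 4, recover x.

6

Compute 24^2 mod 31 = 18, then multiply by 24 repeatedly:
  24^2=18  24^3=29  24^4=14  24^5=26  24^6=4
Found 4 at exponent 6.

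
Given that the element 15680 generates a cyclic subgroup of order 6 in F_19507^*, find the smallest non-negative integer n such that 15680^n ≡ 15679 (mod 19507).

Successive powers of 15680 modulo 19507:
  15680^0=1  15680^1=15680  15680^2=15679
So 15680^2 ≡ 15679 (mod 19507), giving n = 2.

2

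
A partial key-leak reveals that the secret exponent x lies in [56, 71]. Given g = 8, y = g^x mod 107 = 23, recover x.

Compute 8^56 mod 107 = 23, then multiply by 8 repeatedly:
  8^56=23
Found 23 at exponent 56.

56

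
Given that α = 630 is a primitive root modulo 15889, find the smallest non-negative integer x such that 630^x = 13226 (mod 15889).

8796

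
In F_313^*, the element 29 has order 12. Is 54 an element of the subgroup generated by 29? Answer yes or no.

yes

⟨29⟩ has order 12; its elements mod 313 are {1, 25, 29, 54, 98, 99, 214, 215, 259, 284, 288, 312}.
54 is in this set.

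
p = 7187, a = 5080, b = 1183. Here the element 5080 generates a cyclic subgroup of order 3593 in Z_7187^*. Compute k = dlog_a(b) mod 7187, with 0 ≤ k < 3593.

3235

Baby-step giant-step with m = ceil(sqrt(3593)) = 60.
Baby table (5080^j mod 7187 for j=0..59):
  0:1  1:5080  2:5070  3:4579  4:4188  5:1520  6:2762  7:1936
  8:3064  9:5265  10:3373  11:1032  12:3237  13:104  14:3669  15:2629
  16:1874  17:4332  18:7153  19:6955  20:108  21:2428  22:1348  23:5816
  24:6710  25:6046  26:3629  27:665  28:310  29:847  30:4934  31:3651
  32:4620  33:4045  34:967  35:3639  36:1156  37:701  38:3515  39:3692
  40:4477  41:3492  42:1844  43:2859  44:5980  45:6138  46:3834  47:7137
  48:4732  49:5232  50:1034  51:6210  52:3057  53:5640  54:3818  55:4914
  56:2669  57:3838  58:5896  59:3451
Giant step factor: 5080^(-60) ≡ 170 (mod 7187).
Scan 1183·170^i mod 7187 for i = 0, 1, …:
  i=0: 1183   i=1: 7061   i=2: 141   i=3: 2409
  i=4: 7058   i=5: 6818   i=6: 1953   i=7: 1408
  i=8: 2189   i=9: 5593     …   i=52: 4172
  i=53: 4914
Match at i=53, j=55: k = 53·60 + 55 = 3235.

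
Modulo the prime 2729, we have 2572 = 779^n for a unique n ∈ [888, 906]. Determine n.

899

Compute 779^888 mod 2729 = 121, then multiply by 779 repeatedly:
  779^888=121  779^889=1473  779^890=1287  779^891=1030  779^892=44
  779^893=1528  779^894=468  779^895=1615  779^896=16  779^897=1548
  779^898=2403  779^899=2572
Found 2572 at exponent 899.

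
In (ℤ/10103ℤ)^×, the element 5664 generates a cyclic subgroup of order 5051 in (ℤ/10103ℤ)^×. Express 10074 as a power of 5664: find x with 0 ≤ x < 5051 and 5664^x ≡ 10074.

4181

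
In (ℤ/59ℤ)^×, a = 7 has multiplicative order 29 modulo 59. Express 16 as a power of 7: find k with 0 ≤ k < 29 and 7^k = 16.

26

Successive powers of 7 modulo 59:
  7^0=1  7^1=7  7^2=49  7^3=48  7^4=41  7^5=51
  7^6=3  7^7=21  7^8=29  7^9=26  7^10=5  7^11=35
  7^12=9  7^13=4  7^14=28  7^15=19  7^16=15  7^17=46
  7^18=27  7^19=12  7^20=25  7^21=57  7^22=45  7^23=20
  7^24=22  7^25=36  7^26=16
So 7^26 ≡ 16 (mod 59), giving k = 26.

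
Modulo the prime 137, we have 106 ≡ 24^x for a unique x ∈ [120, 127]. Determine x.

123

Compute 24^120 mod 137 = 34, then multiply by 24 repeatedly:
  24^120=34  24^121=131  24^122=130  24^123=106
Found 106 at exponent 123.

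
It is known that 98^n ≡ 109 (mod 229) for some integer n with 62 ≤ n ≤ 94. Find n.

69

Compute 98^62 mod 229 = 210, then multiply by 98 repeatedly:
  98^62=210  98^63=199  98^64=37  98^65=191  98^66=169
  98^67=74  98^68=153  98^69=109
Found 109 at exponent 69.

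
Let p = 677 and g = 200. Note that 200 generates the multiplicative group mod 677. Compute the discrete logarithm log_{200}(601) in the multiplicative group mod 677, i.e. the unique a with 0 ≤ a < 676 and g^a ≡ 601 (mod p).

83

Baby-step giant-step with m = ceil(sqrt(676)) = 26.
Baby table (200^j mod 677 for j=0..25):
  0:1  1:200  2:57  3:568  4:541  5:557  6:372  7:607
  8:217  9:72  10:183  11:42  12:276  13:363  14:161  15:381
  16:376  17:53  18:445  19:313  20:316  21:239  22:410  23:83
  24:352  25:669
Giant step factor: 200^(-26) ≡ 344 (mod 677).
Scan 601·344^i mod 677 for i = 0, 1, …:
  i=0: 601   i=1: 259   i=2: 409   i=3: 557
Match at i=3, j=5: a = 3·26 + 5 = 83.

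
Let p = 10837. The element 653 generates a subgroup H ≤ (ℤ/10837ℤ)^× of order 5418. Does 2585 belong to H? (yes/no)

2585 ∈ ⟨653⟩ iff 2585^5418 ≡ 1 (mod 10837), since |⟨653⟩| = 5418.
2585^5418 mod 10837 = 1.
Since 1 = 1, 2585 lies in the subgroup.

yes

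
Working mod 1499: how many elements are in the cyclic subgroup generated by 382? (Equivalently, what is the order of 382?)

The order of 382 must divide p − 1 = 1498 = 2 · 7 · 107.
Divisors: 1, 2, 7, 14, 107, 214, 749, 1498.
Check each in increasing order: 382^1 ≡ 382;  382^2 ≡ 521;  382^7 ≡ 1381;  382^14 ≡ 433;  382^107 ≡ 316;  382^214 ≡ 922;  382^749 ≡ 1.
Smallest exponent giving 1 is 749.

749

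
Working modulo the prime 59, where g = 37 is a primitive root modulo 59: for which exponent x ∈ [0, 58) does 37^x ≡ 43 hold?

47

Baby-step giant-step with m = ceil(sqrt(58)) = 8.
Baby table (37^j mod 59 for j=0..7):
  0:1  1:37  2:12  3:31  4:26  5:18  6:17  7:39
Giant step factor: 37^(-8) ≡ 35 (mod 59).
Scan 43·35^i mod 59 for i = 0, 1, …:
  i=0: 43   i=1: 30   i=2: 47   i=3: 52
  i=4: 50   i=5: 39
Match at i=5, j=7: x = 5·8 + 7 = 47.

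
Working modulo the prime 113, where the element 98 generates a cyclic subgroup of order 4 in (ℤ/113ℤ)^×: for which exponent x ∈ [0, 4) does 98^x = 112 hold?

2

Successive powers of 98 modulo 113:
  98^0=1  98^1=98  98^2=112
So 98^2 ≡ 112 (mod 113), giving x = 2.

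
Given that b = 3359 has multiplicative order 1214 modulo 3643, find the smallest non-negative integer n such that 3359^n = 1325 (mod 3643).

289

Baby-step giant-step with m = ceil(sqrt(1214)) = 35.
Baby table (3359^j mod 3643 for j=0..34):
  0:1  1:3359  2:510  3:880  4:1447  5:711  6:2084  7:1953
  8:2727  9:1491  10:2787  11:2666  12:600  13:821  14:3631  15:3408
  16:1166  17:369  18:851  19:2397  20:493  21:2065  22:63  23:323
  24:2986  25:795  26:86  27:1077  28:144  29:2820  30:580  31:2858
  32:717  33:380  34:1370
Giant step factor: 3359^(-35) ≡ 3547 (mod 3643).
Scan 1325·3547^i mod 3643 for i = 0, 1, …:
  i=0: 1325   i=1: 305   i=2: 3507   i=3: 2127
  i=4: 3459   i=5: 3092   i=6: 1894   i=7: 326
  i=8: 1491
Match at i=8, j=9: n = 8·35 + 9 = 289.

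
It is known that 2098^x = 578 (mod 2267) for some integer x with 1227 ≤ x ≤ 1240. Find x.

Compute 2098^1227 mod 2267 = 578, then multiply by 2098 repeatedly:
  2098^1227=578
Found 578 at exponent 1227.

1227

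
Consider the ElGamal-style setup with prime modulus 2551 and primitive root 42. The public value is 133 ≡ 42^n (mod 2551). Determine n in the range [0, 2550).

Baby-step giant-step with m = ceil(sqrt(2550)) = 51.
Baby table (42^j mod 2551 for j=0..50):
  0:1  1:42  2:1764  3:109  4:2027  5:951  6:1677  7:1557
  8:1619  9:1672  10:1347  11:452  12:1127  13:1416  14:799  15:395
  16:1284  17:357  18:2239  19:2202  20:648  21:1706  22:224  23:1755
  24:2282  25:1457  26:2521  27:1291  28:651  29:1832  30:414  31:2082
  32:710  33:1759  34:2450  35:860  36:406  37:1746  38:1904  39:887
  40:1540  41:905  42:2296  43:2045  44:1707  45:266  46:968  47:2391
  48:933  49:921  50:417
Giant step factor: 42^(-51) ≡ 2432 (mod 2551).
Scan 133·2432^i mod 2551 for i = 0, 1, …:
  i=0: 133   i=1: 2030   i=2: 775   i=3: 2162
  i=4: 373   i=5: 1531   i=6: 1483   i=7: 2093
  i=8: 931   i=9: 1455     …   i=18: 2261
  i=19: 1347
Match at i=19, j=10: n = 19·51 + 10 = 979.

979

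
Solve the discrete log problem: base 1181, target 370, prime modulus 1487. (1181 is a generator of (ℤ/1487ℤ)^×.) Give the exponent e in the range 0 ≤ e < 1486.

Baby-step giant-step with m = ceil(sqrt(1486)) = 39.
Baby table (1181^j mod 1487 for j=0..38):
  0:1  1:1181  2:1442  3:387  4:538  5:429  6:1069  7:26
  8:966  9:317  10:1140  11:605  12:745  13:1028  14:676  15:1324
  16:807  17:1387  18:860  19:39  20:1449  21:1219  22:223  23:164
  24:374  25:55  26:1014  27:499  28:467  29:1337  30:1290  31:802
  32:1430  33:1085  34:1078  35:246  36:561  37:826  38:34
Giant step factor: 1181^(-39) ≡ 595 (mod 1487).
Scan 370·595^i mod 1487 for i = 0, 1, …:
  i=0: 370   i=1: 74   i=2: 907   i=3: 1371
  i=4: 869   i=5: 1066   i=6: 808   i=7: 459
  i=8: 984   i=9: 1089     …   i=25: 672
  i=26: 1324
Match at i=26, j=15: e = 26·39 + 15 = 1029.

1029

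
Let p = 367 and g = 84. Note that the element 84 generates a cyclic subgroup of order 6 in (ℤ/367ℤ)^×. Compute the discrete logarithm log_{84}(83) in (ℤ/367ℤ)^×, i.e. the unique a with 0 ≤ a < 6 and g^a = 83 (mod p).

Successive powers of 84 modulo 367:
  84^0=1  84^1=84  84^2=83
So 84^2 ≡ 83 (mod 367), giving a = 2.

2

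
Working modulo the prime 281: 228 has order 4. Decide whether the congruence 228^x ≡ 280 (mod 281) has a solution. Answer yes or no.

yes

280 ∈ ⟨228⟩ iff 280^4 ≡ 1 (mod 281), since |⟨228⟩| = 4.
280^4 mod 281 = 1.
Since 1 = 1, 280 lies in the subgroup.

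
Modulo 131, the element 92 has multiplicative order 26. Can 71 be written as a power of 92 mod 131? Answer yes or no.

yes

71 ∈ ⟨92⟩ iff 71^26 ≡ 1 (mod 131), since |⟨92⟩| = 26.
71^26 mod 131 = 1.
Since 1 = 1, 71 lies in the subgroup.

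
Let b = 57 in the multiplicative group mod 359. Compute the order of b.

358

The order of 57 must divide p − 1 = 358 = 2 · 179.
Divisors: 1, 2, 179, 358.
Check each in increasing order: 57^1 ≡ 57;  57^2 ≡ 18;  57^179 ≡ 358;  57^358 ≡ 1.
Smallest exponent giving 1 is 358.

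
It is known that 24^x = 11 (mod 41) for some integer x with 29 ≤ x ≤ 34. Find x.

Compute 24^29 mod 41 = 26, then multiply by 24 repeatedly:
  24^29=26  24^30=9  24^31=11
Found 11 at exponent 31.

31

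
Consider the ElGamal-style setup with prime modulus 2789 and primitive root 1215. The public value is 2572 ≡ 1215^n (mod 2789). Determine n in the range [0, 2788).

1958

Baby-step giant-step with m = ceil(sqrt(2788)) = 53.
Baby table (1215^j mod 2789 for j=0..52):
  0:1  1:1215  2:844  3:1897  4:1141  5:182  6:799  7:213
  8:2207  9:1276  10:2445  11:390  12:2509  13:58  14:745  15:1539
  16:1255  17:2031  18:2189  19:1718  20:1198  21:2501  22:1494  23:2360
  24:308  25:494  26:575  27:1375  28:14  29:276  30:660  31:1457
  32:2029  33:2548  34:30  35:193  36:219  37:1130  38:762  39:2671
  40:1658  41:812  42:2063  43:2023  44:836  45:544  46:2756  47:1740
  48:38  49:1546  50:1393  51:2361  52:1523
Giant step factor: 1215^(-53) ≡ 1703 (mod 2789).
Scan 2572·1703^i mod 2789 for i = 0, 1, …:
  i=0: 2572   i=1: 1386   i=2: 864   i=3: 1589
  i=4: 737   i=5: 61   i=6: 690   i=7: 901
  i=8: 453   i=9: 1695     …   i=35: 782
  i=36: 1393
Match at i=36, j=50: n = 36·53 + 50 = 1958.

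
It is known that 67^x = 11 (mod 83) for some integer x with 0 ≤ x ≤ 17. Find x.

6

Compute 67^0 mod 83 = 1, then multiply by 67 repeatedly:
  67^0=1  67^1=67  67^2=7  67^3=54  67^4=49
  67^5=46  67^6=11
Found 11 at exponent 6.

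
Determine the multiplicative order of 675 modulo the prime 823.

The order of 675 must divide p − 1 = 822 = 2 · 3 · 137.
Divisors: 1, 2, 3, 6, 137, 274, 411, 822.
Check each in increasing order: 675^1 ≡ 675;  675^2 ≡ 506;  675^3 ≡ 5;  675^6 ≡ 25;  675^137 ≡ 822;  675^274 ≡ 1.
Smallest exponent giving 1 is 274.

274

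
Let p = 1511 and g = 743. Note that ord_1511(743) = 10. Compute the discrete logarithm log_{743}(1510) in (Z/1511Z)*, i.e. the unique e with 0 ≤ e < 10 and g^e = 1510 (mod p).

5

Successive powers of 743 modulo 1511:
  743^0=1  743^1=743  743^2=534  743^3=880  743^4=1088  743^5=1510
So 743^5 ≡ 1510 (mod 1511), giving e = 5.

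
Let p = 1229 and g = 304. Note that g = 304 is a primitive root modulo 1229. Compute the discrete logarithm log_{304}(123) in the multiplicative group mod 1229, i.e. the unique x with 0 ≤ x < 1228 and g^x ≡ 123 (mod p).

603

Baby-step giant-step with m = ceil(sqrt(1228)) = 36.
Baby table (304^j mod 1229 for j=0..35):
  0:1  1:304  2:241  3:753  4:318  5:810  6:440  7:1028
  8:346  9:719  10:1043  11:1219  12:647  13:48  14:1073  15:507
  16:503  17:516  18:781  19:227  20:184  21:631  22:100  23:904
  24:749  25:331  26:1075  27:1115  28:985  29:793  30:188  31:618
  32:1064  33:229  34:792  35:1113
Giant step factor: 304^(-36) ≡ 163 (mod 1229).
Scan 123·163^i mod 1229 for i = 0, 1, …:
  i=0: 123   i=1: 385   i=2: 76   i=3: 98
  i=4: 1226   i=5: 740   i=6: 178   i=7: 747
  i=8: 90   i=9: 1151     …   i=15: 37
  i=16: 1115
Match at i=16, j=27: x = 16·36 + 27 = 603.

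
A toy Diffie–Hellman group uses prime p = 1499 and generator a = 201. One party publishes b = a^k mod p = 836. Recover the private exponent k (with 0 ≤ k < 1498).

Baby-step giant-step with m = ceil(sqrt(1498)) = 39.
Baby table (201^j mod 1499 for j=0..38):
  0:1  1:201  2:1427  3:518  4:687  5:179  6:3  7:603
  8:1283  9:55  10:562  11:537  12:9  13:310  14:851  15:165
  16:187  17:112  18:27  19:930  20:1054  21:495  22:561  23:336
  24:81  25:1291  26:164  27:1485  28:184  29:1008  30:243  31:875
  32:492  33:1457  34:552  35:26  36:729  37:1126  38:1476
Giant step factor: 201^(-39) ≡ 345 (mod 1499).
Scan 836·345^i mod 1499 for i = 0, 1, …:
  i=0: 836   i=1: 612   i=2: 1280   i=3: 894
  i=4: 1135   i=5: 336
Match at i=5, j=23: k = 5·39 + 23 = 218.

218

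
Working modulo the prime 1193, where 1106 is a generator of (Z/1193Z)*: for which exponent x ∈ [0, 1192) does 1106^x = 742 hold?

Baby-step giant-step with m = ceil(sqrt(1192)) = 35.
Baby table (1106^j mod 1193 for j=0..34):
  0:1  1:1106  2:411  3:33  4:708  5:440  6:1089  7:697
  8:204  9:147  10:334  11:767  12:79  13:285  14:258  15:221
  16:1054  17:163  18:135  19:185  20:607  21:876  22:140  23:943
  24:276  25:1041  26:101  27:757  28:949  29:947  30:1121  31:299
  32:233  33:10  34:323
Giant step factor: 1106^(-35) ≡ 683 (mod 1193).
Scan 742·683^i mod 1193 for i = 0, 1, …:
  i=0: 742   i=1: 954   i=2: 204
Match at i=2, j=8: x = 2·35 + 8 = 78.

78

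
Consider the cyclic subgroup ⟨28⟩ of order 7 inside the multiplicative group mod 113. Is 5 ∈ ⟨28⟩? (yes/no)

no

⟨28⟩ has order 7; its elements mod 113 are {1, 16, 28, 30, 49, 106, 109}.
5 is not in this set.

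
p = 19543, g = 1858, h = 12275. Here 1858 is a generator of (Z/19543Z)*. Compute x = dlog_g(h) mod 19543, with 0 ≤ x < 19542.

15678

Baby-step giant-step with m = ceil(sqrt(19542)) = 140.
Baby table (1858^j mod 19543 for j=0..139):
  0:1  1:1858  2:12596  3:10397  4:9142  5:2969  6:5276  7:11765
  8:10296  9:16914  10:1068  11:10501  12:6944  13:3572  14:11699  15:4926
  16:6384  17:18414  18:12962  19:6420  20:7130  21:16929  22:9395  23:4011
  24:6555  25:3901  26:17148  27:5894  28:6972  29:16510  30:12613  31:2897
  32:8301  33:3831  34:4346  35:3609  36:2273  37:1946  38:213  39:4894
  40:5557  41:6202  42:12489  43:7021  44:9837  45:4441  46:4232  47:6770
  48:12511  49:8811  50:13347  51:18202  52:9926  53:13459  54:11325  55:13582
  56:5343  57:18993  58:13879  59:9965  60:7749  61:13994  62:8662  63:10107
  64:17526  65:4670  66:19311  67:18433  68:9178  69:11228  70:9243  71:14740
  72:7177  73:6540  74:15117  75:4095  76:6283  77:6643  78:11061  79:11645
  80:2309  81:10205  82:4180  83:7869  84:2438  85:15371  86:6995  87:615
  88:9176  89:7512  90:3594  91:13489  92:8436  93:602  94:4565  95:108
  96:5234  97:11901  98:8925  99:10186  100:7964  101:3061  102:325  103:17560
  104:9213  105:17629  106:614  107:7318  108:14459  109:12740  110:4347  111:5467
  112:14869  113:12343  114:9355  115:7863  116:10833  117:17967  118:3242  119:4392
  120:10905  121:14942  122:11176  123:10342  124:4667  125:13737  126:188  127:17073
  128:3345  129:336  130:18455  131:10968  132:14738  133:3461  134:891  135:13866
  136:5354  137:345  138:15634  139:7074
Giant step factor: 1858^(-140) ≡ 4148 (mod 19543).
Scan 12275·4148^i mod 19543 for i = 0, 1, …:
  i=0: 12275   i=1: 7185   i=2: 305   i=3: 14388
  i=4: 16645   i=5: 17584   i=6: 3956   i=7: 12911
  i=8: 7008   i=9: 8743     …   i=110: 11396
  i=111: 15634
Match at i=111, j=138: x = 111·140 + 138 = 15678.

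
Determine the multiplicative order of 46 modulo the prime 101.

The order of 46 must divide p − 1 = 100 = 2^2 · 5^2.
Divisors: 1, 2, 4, 5, 10, 20, 25, 50, 100.
Check each in increasing order: 46^1 ≡ 46;  46^2 ≡ 96;  46^4 ≡ 25;  46^5 ≡ 39;  46^10 ≡ 6;  46^20 ≡ 36;  46^25 ≡ 91;  46^50 ≡ 100;  46^100 ≡ 1.
Smallest exponent giving 1 is 100.

100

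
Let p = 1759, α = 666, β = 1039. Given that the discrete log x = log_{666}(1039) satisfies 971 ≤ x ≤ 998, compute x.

991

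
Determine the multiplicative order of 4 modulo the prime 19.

9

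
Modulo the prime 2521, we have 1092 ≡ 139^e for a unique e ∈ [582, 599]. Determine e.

588

Compute 139^582 mod 2521 = 1069, then multiply by 139 repeatedly:
  139^582=1069  139^583=2373  139^584=2117  139^585=1827  139^586=1853
  139^587=425  139^588=1092
Found 1092 at exponent 588.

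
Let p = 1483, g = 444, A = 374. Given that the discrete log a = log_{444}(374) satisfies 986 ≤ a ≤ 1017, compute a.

994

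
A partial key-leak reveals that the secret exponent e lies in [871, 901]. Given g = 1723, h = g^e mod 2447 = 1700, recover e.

894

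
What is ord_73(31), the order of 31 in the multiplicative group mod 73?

72

The order of 31 must divide p − 1 = 72 = 2^3 · 3^2.
Divisors: 1, 2, 3, 4, 6, 8, 9, 12, 18, 24, 36, 72.
Check each in increasing order: 31^1 ≡ 31;  31^2 ≡ 12;  31^3 ≡ 7;  31^4 ≡ 71;  31^6 ≡ 49;  31^8 ≡ 4;  31^9 ≡ 51;  31^12 ≡ 65;  31^18 ≡ 46;  31^24 ≡ 64;  31^36 ≡ 72;  31^72 ≡ 1.
Smallest exponent giving 1 is 72.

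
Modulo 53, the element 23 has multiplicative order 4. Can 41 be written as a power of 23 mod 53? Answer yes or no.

no

⟨23⟩ has order 4; its elements mod 53 are {1, 23, 30, 52}.
41 is not in this set.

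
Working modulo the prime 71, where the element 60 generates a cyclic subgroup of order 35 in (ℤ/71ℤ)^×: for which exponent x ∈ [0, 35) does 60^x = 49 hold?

Successive powers of 60 modulo 71:
  60^0=1  60^1=60  60^2=50  60^3=18  60^4=15  60^5=48
  60^6=40  60^7=57  60^8=12  60^9=10  60^10=32  60^11=3
  60^12=38  60^13=8  60^14=54  60^15=45  60^16=2  60^17=49
So 60^17 ≡ 49 (mod 71), giving x = 17.

17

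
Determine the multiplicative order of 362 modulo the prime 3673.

The order of 362 must divide p − 1 = 3672 = 2^3 · 3^3 · 17.
Divisors: 1, 2, 3, 4, 6, 8, 9, 12, 17, 18, 24, 27, 34, 36, 51, 54, 68, 72, 102, 108, 136, 153, 204, 216, 306, 408, 459, 612, 918, 1224, 1836, 3672.
Check each in increasing order: 362^1 ≡ 362;  362^2 ≡ 2489;  362^3 ≡ 1133;  362^4 ≡ 2443;  362^6 ≡ 1812;  362^8 ≡ 3297;  362^9 ≡ 3462;  362^12 ≡ 3355;  362^17 ≡ 2203;  362^18 ≡ 445;  362^24 ≡ 1953;  362^27 ≡ 1603;  362^34 ≡ 1176;  362^36 ≡ 3356;  362^51 ≡ 1263;  362^54 ≡ 2182;  362^68 ≡ 1928;  362^72 ≡ 1318;  362^102 ≡ 1087;  362^108 ≡ 916;  362^136 ≡ 108;  362^153 ≡ 2852;  362^204 ≡ 2536;  362^216 ≡ 1612;  362^306 ≡ 1882;  362^408 ≡ 3546;  362^459 ≡ 1211;  362^612 ≡ 1152;  362^918 ≡ 994;  362^1224 ≡ 1151;  362^1836 ≡ 3672;  362^3672 ≡ 1.
Smallest exponent giving 1 is 3672.

3672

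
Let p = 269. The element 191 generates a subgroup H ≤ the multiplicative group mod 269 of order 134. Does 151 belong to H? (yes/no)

yes

151 ∈ ⟨191⟩ iff 151^134 ≡ 1 (mod 269), since |⟨191⟩| = 134.
151^134 mod 269 = 1.
Since 1 = 1, 151 lies in the subgroup.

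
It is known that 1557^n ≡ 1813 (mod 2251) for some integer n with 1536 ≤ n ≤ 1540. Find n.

Compute 1557^1536 mod 2251 = 121, then multiply by 1557 repeatedly:
  1557^1536=121  1557^1537=1564  1557^1538=1817  1557^1539=1813
Found 1813 at exponent 1539.

1539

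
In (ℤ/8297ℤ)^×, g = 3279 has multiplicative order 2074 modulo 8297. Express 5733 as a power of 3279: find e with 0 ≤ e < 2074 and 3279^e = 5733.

Baby-step giant-step with m = ceil(sqrt(2074)) = 46.
Baby table (3279^j mod 8297 for j=0..45):
  0:1  1:3279  2:7226  3:6119  4:2055  5:1181  6:6097  7:4590
  8:8149  9:4231  10:865  11:7058  12:2849  13:7746  14:2017  15:1034
  16:5310  17:4384  18:4732  19:838  20:1495  21:6875  22:176  23:4611
  24:2335  25:6631  26:4909  27:431  28:2759  29:3031  30:7140  31:6223
  32:2894  33:5955  34:3604  35:2588  36:6518  37:7747  38:5296  39:8260
  40:3132  41:6439  42:5913  43:6935  44:6085  45:6727
Giant step factor: 3279^(-46) ≡ 1990 (mod 8297).
Scan 5733·1990^i mod 8297 for i = 0, 1, …:
  i=0: 5733   i=1: 295   i=2: 6260   i=3: 3603
  i=4: 1362   i=5: 5558   i=6: 519   i=7: 3982
  i=8: 545   i=9: 5940     …   i=26: 4011
  i=27: 176
Match at i=27, j=22: e = 27·46 + 22 = 1264.

1264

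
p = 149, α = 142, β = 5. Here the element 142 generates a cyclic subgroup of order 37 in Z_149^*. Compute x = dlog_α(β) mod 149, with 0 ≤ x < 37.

Successive powers of 142 modulo 149:
  142^0=1  142^1=142  142^2=49  142^3=104  142^4=17  142^5=30
  142^6=88  142^7=129  142^8=140  142^9=63  142^10=6  142^11=107
  142^12=145  142^13=28  142^14=102  142^15=31  142^16=81  142^17=29
  142^18=95  142^19=80  142^20=36  142^21=46  142^22=125  142^23=19
  142^24=16  142^25=37  142^26=39  142^27=25  142^28=123  142^29=33
  142^30=67  142^31=127  142^32=5
So 142^32 ≡ 5 (mod 149), giving x = 32.

32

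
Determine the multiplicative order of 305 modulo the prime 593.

296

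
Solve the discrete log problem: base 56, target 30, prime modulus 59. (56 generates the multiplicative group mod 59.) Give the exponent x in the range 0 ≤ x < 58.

Baby-step giant-step with m = ceil(sqrt(58)) = 8.
Baby table (56^j mod 59 for j=0..7):
  0:1  1:56  2:9  3:32  4:22  5:52  6:21  7:55
Giant step factor: 56^(-8) ≡ 5 (mod 59).
Scan 30·5^i mod 59 for i = 0, 1, …:
  i=0: 30   i=1: 32
Match at i=1, j=3: x = 1·8 + 3 = 11.

11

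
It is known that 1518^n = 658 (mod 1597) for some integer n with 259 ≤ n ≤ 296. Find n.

270

Compute 1518^259 mod 1597 = 1020, then multiply by 1518 repeatedly:
  1518^259=1020  1518^260=867  1518^261=178  1518^262=311  1518^263=983
  1518^264=596  1518^265=826  1518^266=223  1518^267=1547  1518^268=756
  1518^269=962  1518^270=658
Found 658 at exponent 270.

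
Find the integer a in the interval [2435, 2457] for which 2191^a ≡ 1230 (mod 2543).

2449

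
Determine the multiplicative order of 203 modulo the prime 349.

The order of 203 must divide p − 1 = 348 = 2^2 · 3 · 29.
Divisors: 1, 2, 3, 4, 6, 12, 29, 58, 87, 116, 174, 348.
Check each in increasing order: 203^1 ≡ 203;  203^2 ≡ 27;  203^3 ≡ 246;  203^4 ≡ 31;  203^6 ≡ 139;  203^12 ≡ 126;  203^29 ≡ 136;  203^58 ≡ 348;  203^87 ≡ 213;  203^116 ≡ 1.
Smallest exponent giving 1 is 116.

116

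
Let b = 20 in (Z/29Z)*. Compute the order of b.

The order of 20 must divide p − 1 = 28 = 2^2 · 7.
Divisors: 1, 2, 4, 7, 14, 28.
Check each in increasing order: 20^1 ≡ 20;  20^2 ≡ 23;  20^4 ≡ 7;  20^7 ≡ 1.
Smallest exponent giving 1 is 7.

7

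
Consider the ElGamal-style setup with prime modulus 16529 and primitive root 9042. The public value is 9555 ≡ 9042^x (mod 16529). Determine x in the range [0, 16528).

15916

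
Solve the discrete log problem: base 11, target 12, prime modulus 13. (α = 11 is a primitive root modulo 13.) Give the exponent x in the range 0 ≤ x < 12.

6

Successive powers of 11 modulo 13:
  11^0=1  11^1=11  11^2=4  11^3=5  11^4=3  11^5=7
  11^6=12
So 11^6 ≡ 12 (mod 13), giving x = 6.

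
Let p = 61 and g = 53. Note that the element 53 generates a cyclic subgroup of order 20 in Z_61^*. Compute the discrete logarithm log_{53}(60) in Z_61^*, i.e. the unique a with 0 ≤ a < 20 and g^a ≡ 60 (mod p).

Successive powers of 53 modulo 61:
  53^0=1  53^1=53  53^2=3  53^3=37  53^4=9  53^5=50
  53^6=27  53^7=28  53^8=20  53^9=23  53^10=60
So 53^10 ≡ 60 (mod 61), giving a = 10.

10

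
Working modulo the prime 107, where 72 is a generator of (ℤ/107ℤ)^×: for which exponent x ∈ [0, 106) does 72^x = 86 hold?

36

Baby-step giant-step with m = ceil(sqrt(106)) = 11.
Baby table (72^j mod 107 for j=0..10):
  0:1  1:72  2:48  3:32  4:57  5:38  6:61  7:5
  8:39  9:26  10:53
Giant step factor: 72^(-11) ≡ 104 (mod 107).
Scan 86·104^i mod 107 for i = 0, 1, …:
  i=0: 86   i=1: 63   i=2: 25   i=3: 32
Match at i=3, j=3: x = 3·11 + 3 = 36.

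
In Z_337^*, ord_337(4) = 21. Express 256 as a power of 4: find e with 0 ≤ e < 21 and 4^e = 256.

Successive powers of 4 modulo 337:
  4^0=1  4^1=4  4^2=16  4^3=64  4^4=256
So 4^4 ≡ 256 (mod 337), giving e = 4.

4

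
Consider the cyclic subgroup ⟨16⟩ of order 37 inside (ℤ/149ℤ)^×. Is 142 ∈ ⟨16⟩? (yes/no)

yes

142 ∈ ⟨16⟩ iff 142^37 ≡ 1 (mod 149), since |⟨16⟩| = 37.
142^37 mod 149 = 1.
Since 1 = 1, 142 lies in the subgroup.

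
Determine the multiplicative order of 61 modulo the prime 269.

67

The order of 61 must divide p − 1 = 268 = 2^2 · 67.
Divisors: 1, 2, 4, 67, 134, 268.
Check each in increasing order: 61^1 ≡ 61;  61^2 ≡ 224;  61^4 ≡ 142;  61^67 ≡ 1.
Smallest exponent giving 1 is 67.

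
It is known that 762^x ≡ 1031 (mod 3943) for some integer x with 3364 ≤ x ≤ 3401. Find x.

3382

Compute 762^3364 mod 3943 = 1448, then multiply by 762 repeatedly:
  762^3364=1448  762^3365=3279  762^3366=2679  762^3367=2867  762^3368=232
  762^3369=3292  762^3370=756  762^3371=394  762^3372=560  762^3373=876
  762^3374=1145  762^3375=1087  762^3376=264  762^3377=75  762^3378=1948
  762^3379=1808  762^3380=1589  762^3381=317  762^3382=1031
Found 1031 at exponent 3382.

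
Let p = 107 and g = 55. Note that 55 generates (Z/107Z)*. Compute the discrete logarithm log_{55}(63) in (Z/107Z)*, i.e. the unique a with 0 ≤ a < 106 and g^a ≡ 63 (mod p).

Baby-step giant-step with m = ceil(sqrt(106)) = 11.
Baby table (55^j mod 107 for j=0..10):
  0:1  1:55  2:29  3:97  4:92  5:31  6:100  7:43
  8:11  9:70  10:105
Giant step factor: 55^(-11) ≡ 71 (mod 107).
Scan 63·71^i mod 107 for i = 0, 1, …:
  i=0: 63   i=1: 86   i=2: 7   i=3: 69
  i=4: 84   i=5: 79   i=6: 45   i=7: 92
Match at i=7, j=4: a = 7·11 + 4 = 81.

81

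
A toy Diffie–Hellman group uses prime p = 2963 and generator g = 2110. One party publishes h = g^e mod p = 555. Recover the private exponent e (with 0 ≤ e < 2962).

2535

Baby-step giant-step with m = ceil(sqrt(2962)) = 55.
Baby table (2110^j mod 2963 for j=0..54):
  0:1  1:2110  2:1674  3:244  4:2241  5:2525  6:276  7:1612
  8:2759  9:2158  10:2212  11:595  12:2101  13:462  14:2956  15:45
  16:134  17:1255  18:2091  19:103  20:1031  21:568  22:1428  23:2672
  24:2294  25:1761  26:108  27:2692  28:49  29:2648  30:2025  31:104
  32:178  33:2242  34:1672  35:1950  36:1856  37:2037  38:1720  39:2488
  40:2207  41:1897  42:2620  43:2205  44:640  45:2235  46:1717  47:2084
  48:148  49:1165  50:1823  51:556  52:2775  53:362  54:2329
Giant step factor: 2110^(-55) ≡ 2664 (mod 2963).
Scan 555·2664^i mod 2963 for i = 0, 1, …:
  i=0: 555   i=1: 2946   i=2: 2120   i=3: 202
  i=4: 1825   i=5: 2480   i=6: 2193   i=7: 2079
  i=8: 609   i=9: 1615     …   i=45: 2796
  i=46: 2525
Match at i=46, j=5: e = 46·55 + 5 = 2535.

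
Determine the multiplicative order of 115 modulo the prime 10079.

5039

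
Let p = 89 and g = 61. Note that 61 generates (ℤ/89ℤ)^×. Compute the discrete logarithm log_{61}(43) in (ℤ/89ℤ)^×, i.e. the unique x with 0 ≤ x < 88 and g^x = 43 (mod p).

17

Baby-step giant-step with m = ceil(sqrt(88)) = 10.
Baby table (61^j mod 89 for j=0..9):
  0:1  1:61  2:72  3:31  4:22  5:7  6:71  7:59
  8:39  9:65
Giant step factor: 61^(-10) ≡ 20 (mod 89).
Scan 43·20^i mod 89 for i = 0, 1, …:
  i=0: 43   i=1: 59
Match at i=1, j=7: x = 1·10 + 7 = 17.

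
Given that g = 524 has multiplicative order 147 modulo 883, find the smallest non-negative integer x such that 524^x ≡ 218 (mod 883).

Baby-step giant-step with m = ceil(sqrt(147)) = 13.
Baby table (524^j mod 883 for j=0..12):
  0:1  1:524  2:846  3:38  4:486  5:360  6:561  7:808
  8:435  9:126  10:682  11:636  12:373
Giant step factor: 524^(-13) ≡ 863 (mod 883).
Scan 218·863^i mod 883 for i = 0, 1, …:
  i=0: 218   i=1: 55   i=2: 666   i=3: 808
Match at i=3, j=7: x = 3·13 + 7 = 46.

46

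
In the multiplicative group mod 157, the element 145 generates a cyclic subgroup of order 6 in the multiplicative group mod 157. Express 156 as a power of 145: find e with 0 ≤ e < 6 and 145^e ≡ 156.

3

Successive powers of 145 modulo 157:
  145^0=1  145^1=145  145^2=144  145^3=156
So 145^3 ≡ 156 (mod 157), giving e = 3.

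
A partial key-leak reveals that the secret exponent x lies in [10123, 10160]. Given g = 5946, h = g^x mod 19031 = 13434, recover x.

Compute 5946^10123 mod 19031 = 14824, then multiply by 5946 repeatedly:
  5946^10123=14824  5946^10124=10943  5946^10125=89  5946^10126=15357  5946^10127=1984
  5946^10128=16675  5946^10129=17071  5946^10130=11843  5946^10131=3778  5946^10132=7408
  5946^10133=10234  5946^10134=9257  5946^10135=4470  5946^10136=11344  5946^10137=5560
  5946^10138=2913  5946^10139=2488  5946^10140=6561  5946^10141=17187  5946^10142=16463
  5946^10143=12565  5946^10144=14815  5946^10145=14522  5946^10146=4165  5946^10147=5759
  5946^10148=6245  5946^10149=3289  5946^10150=11557  5946^10151=16012  5946^10152=14290
  5946^10153=13956  5946^10154=7216  5946^10155=10462  5946^10156=13744  5946^10157=2710
  5946^10158=13434
Found 13434 at exponent 10158.

10158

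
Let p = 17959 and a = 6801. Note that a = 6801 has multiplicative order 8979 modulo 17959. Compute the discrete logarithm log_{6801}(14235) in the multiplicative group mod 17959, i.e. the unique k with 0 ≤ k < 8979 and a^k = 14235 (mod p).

8394

Baby-step giant-step with m = ceil(sqrt(8979)) = 95.
Baby table (6801^j mod 17959 for j=0..94):
  0:1  1:6801  2:9176  3:16410  4:7184  5:9904  6:10854  7:6564
  8:13649  9:14737  10:15117  11:13401  12:16235  13:2303  14:2455  15:12544
  16:6494  17:4513  18:982  19:15793  20:13373  21:5397  22:14760  23:9909
  24:8941  25:16526  26:5904  27:14739  28:10760  29:13794  30:13137  31:16671
  32:4304  33:16293  34:1663  35:13852  36:12497  37:10109  38:4257  39:1949
  40:1407  41:14819  42:16070  43:11555  44:14930  45:16703  46:6428  47:4622
  48:5972  49:10273  50:6163  51:16216  52:16756  53:7701  54:6057  55:13670
  56:13886  57:10264  58:16790  59:5468  60:12738  61:14881  62:6716  63:5779
  64:8687  65:13136  66:9870  67:13087  68:17842  69:12438  70:3948  71:1643
  72:3545  73:8567  74:5171  75:4249  76:1418  77:17794  78:9252  79:12475
  80:4159  81:17893  82:109  83:4990  84:12439  85:10749  86:10819  87:1996
  88:15751  89:15075  90:15103  91:7982  92:13484  93:6030  94:9633
Giant step factor: 6801^(-95) ≡ 4501 (mod 17959).
Scan 14235·4501^i mod 17959 for i = 0, 1, …:
  i=0: 14235   i=1: 11982   i=2: 105   i=3: 5671
  i=4: 5432   i=5: 7233   i=6: 14025   i=7: 640
  i=8: 7200   i=9: 9164     …   i=87: 946
  i=88: 1663
Match at i=88, j=34: k = 88·95 + 34 = 8394.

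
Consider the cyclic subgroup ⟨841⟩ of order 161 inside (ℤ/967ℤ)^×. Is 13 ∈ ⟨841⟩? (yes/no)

13 ∈ ⟨841⟩ iff 13^161 ≡ 1 (mod 967), since |⟨841⟩| = 161.
13^161 mod 967 = 825.
Since 825 ≠ 1, 13 does not lie in the subgroup.

no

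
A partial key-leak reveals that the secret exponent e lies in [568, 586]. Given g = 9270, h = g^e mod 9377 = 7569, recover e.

Compute 9270^568 mod 9377 = 8957, then multiply by 9270 repeatedly:
  9270^568=8957  9270^569=7432  9270^570=1821  9270^571=2070  9270^572=3558
  9270^573=3751  9270^574=1854  9270^575=7916  9270^576=6295  9270^577=1579
  9270^578=9210  9270^579=8492  9270^580=925  9270^581=4172  9270^582=3692
  9270^583=8167  9270^584=7569
Found 7569 at exponent 584.

584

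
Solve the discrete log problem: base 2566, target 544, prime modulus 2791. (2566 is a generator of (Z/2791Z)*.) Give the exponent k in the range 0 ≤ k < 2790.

1475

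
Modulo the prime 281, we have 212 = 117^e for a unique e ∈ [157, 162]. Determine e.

158

Compute 117^157 mod 281 = 266, then multiply by 117 repeatedly:
  117^157=266  117^158=212
Found 212 at exponent 158.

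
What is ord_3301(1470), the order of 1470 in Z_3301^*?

1100

The order of 1470 must divide p − 1 = 3300 = 2^2 · 3 · 5^2 · 11.
Divisors: 1, 2, 3, 4, 5, 6, 10, 11, 12, 15, 20, 22, 25, 30, 33, 44, 50, 55, 60, 66, 75, 100, 110, 132, 150, 165, 220, 275, 300, 330, 550, 660, 825, 1100, 1650, 3300.
Check each in increasing order: 1470^1 ≡ 1470;  1470^2 ≡ 2046;  1470^3 ≡ 409;  1470^4 ≡ 448;  1470^5 ≡ 1661;  1470^6 ≡ 2231;  1470^10 ≡ 2586;  1470^11 ≡ 1969;  1470^12 ≡ 2754;  1470^15 ≡ 745;  1470^20 ≡ 2871;  1470^22 ≡ 1587;  1470^25 ≡ 2087;  1470^30 ≡ 457;  1470^33 ≡ 2057;  1470^44 ≡ 3207;  1470^50 ≡ 1550;  1470^55 ≡ 3071;  1470^60 ≡ 886;  1470^66 ≡ 2668;  1470^75 ≡ 3171;  1470^100 ≡ 2673;  1470^110 ≡ 84;  1470^132 ≡ 1268;  1470^150 ≡ 395;  1470^165 ≡ 486;  1470^220 ≡ 454;  1470^275 ≡ 1212;  1470^300 ≡ 878;  1470^330 ≡ 1825;  1470^550 ≡ 3300;  1470^660 ≡ 3217;  1470^825 ≡ 2089;  1470^1100 ≡ 1.
Smallest exponent giving 1 is 1100.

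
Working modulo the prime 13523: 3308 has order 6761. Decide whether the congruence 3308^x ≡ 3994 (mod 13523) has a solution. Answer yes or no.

3994 ∈ ⟨3308⟩ iff 3994^6761 ≡ 1 (mod 13523), since |⟨3308⟩| = 6761.
3994^6761 mod 13523 = 1.
Since 1 = 1, 3994 lies in the subgroup.

yes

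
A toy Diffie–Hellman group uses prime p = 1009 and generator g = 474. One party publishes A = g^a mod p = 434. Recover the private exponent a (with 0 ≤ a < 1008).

Baby-step giant-step with m = ceil(sqrt(1008)) = 32.
Baby table (474^j mod 1009 for j=0..31):
  0:1  1:474  2:678  3:510  4:589  5:702  6:787  7:717
  8:834  9:797  10:412  11:551  12:852  13:248  14:508  15:650
  16:355  17:776  18:548  19:439  20:232  21:996  22:901  23:267
  24:433  25:415  26:964  27:868  28:769  29:257  30:738  31:698
Giant step factor: 474^(-32) ≡ 898 (mod 1009).
Scan 434·898^i mod 1009 for i = 0, 1, …:
  i=0: 434   i=1: 258   i=2: 623   i=3: 468
  i=4: 520   i=5: 802   i=6: 779   i=7: 305
  i=8: 451   i=9: 389     …   i=30: 430
  i=31: 702
Match at i=31, j=5: a = 31·32 + 5 = 997.

997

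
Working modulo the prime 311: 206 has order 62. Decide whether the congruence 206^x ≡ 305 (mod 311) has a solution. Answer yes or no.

no

305 ∈ ⟨206⟩ iff 305^62 ≡ 1 (mod 311), since |⟨206⟩| = 62.
305^62 mod 311 = 36.
Since 36 ≠ 1, 305 does not lie in the subgroup.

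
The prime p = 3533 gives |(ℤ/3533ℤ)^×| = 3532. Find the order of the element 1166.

3532

The order of 1166 must divide p − 1 = 3532 = 2^2 · 883.
Divisors: 1, 2, 4, 883, 1766, 3532.
Check each in increasing order: 1166^1 ≡ 1166;  1166^2 ≡ 2884;  1166^4 ≡ 774;  1166^883 ≡ 548;  1166^1766 ≡ 3532;  1166^3532 ≡ 1.
Smallest exponent giving 1 is 3532.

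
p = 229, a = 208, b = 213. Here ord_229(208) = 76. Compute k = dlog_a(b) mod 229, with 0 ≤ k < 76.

Baby-step giant-step with m = ceil(sqrt(76)) = 9.
Baby table (208^j mod 229 for j=0..8):
  0:1  1:208  2:212  3:128  4:60  5:114  6:125  7:123
  8:165
Giant step factor: 208^(-9) ≡ 145 (mod 229).
Scan 213·145^i mod 229 for i = 0, 1, …:
  i=0: 213   i=1: 199   i=2: 1
Match at i=2, j=0: k = 2·9 + 0 = 18.

18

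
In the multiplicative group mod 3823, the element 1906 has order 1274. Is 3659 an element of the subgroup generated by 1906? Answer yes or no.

yes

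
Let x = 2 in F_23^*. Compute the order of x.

11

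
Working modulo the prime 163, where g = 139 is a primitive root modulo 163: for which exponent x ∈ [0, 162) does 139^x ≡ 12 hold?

89

Baby-step giant-step with m = ceil(sqrt(162)) = 13.
Baby table (139^j mod 163 for j=0..12):
  0:1  1:139  2:87  3:31  4:71  5:89  6:146  7:82
  8:151  9:125  10:97  11:117  12:126
Giant step factor: 139^(-13) ≡ 67 (mod 163).
Scan 12·67^i mod 163 for i = 0, 1, …:
  i=0: 12   i=1: 152   i=2: 78   i=3: 10
  i=4: 18   i=5: 65   i=6: 117
Match at i=6, j=11: x = 6·13 + 11 = 89.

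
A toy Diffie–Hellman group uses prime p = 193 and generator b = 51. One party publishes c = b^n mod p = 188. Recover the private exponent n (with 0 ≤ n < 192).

91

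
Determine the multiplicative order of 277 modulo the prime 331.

330

The order of 277 must divide p − 1 = 330 = 2 · 3 · 5 · 11.
Divisors: 1, 2, 3, 5, 6, 10, 11, 15, 22, 30, 33, 55, 66, 110, 165, 330.
Check each in increasing order: 277^1 ≡ 277;  277^2 ≡ 268;  277^3 ≡ 92;  277^5 ≡ 162;  277^6 ≡ 189;  277^10 ≡ 95;  277^11 ≡ 166;  277^15 ≡ 164;  277^22 ≡ 83;  277^30 ≡ 85;  277^33 ≡ 207;  277^55 ≡ 300;  277^66 ≡ 150;  277^110 ≡ 299;  277^165 ≡ 330;  277^330 ≡ 1.
Smallest exponent giving 1 is 330.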